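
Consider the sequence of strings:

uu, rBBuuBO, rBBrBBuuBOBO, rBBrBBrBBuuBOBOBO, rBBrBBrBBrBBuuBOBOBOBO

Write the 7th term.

Every step adds rBB to the front and BO to the end of the previous string.
From rBBrBBrBBrBBuuBOBOBOBO, 2 further steps: rBBrBBrBBrBBuuBOBOBOBO → rBBrBBrBBrBBrBBuuBOBOBOBOBO → (answer).

rBBrBBrBBrBBrBBrBBuuBOBOBOBOBOBO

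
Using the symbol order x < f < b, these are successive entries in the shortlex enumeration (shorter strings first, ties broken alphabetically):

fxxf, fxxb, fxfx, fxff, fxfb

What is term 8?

Stepping forward 3 times from fxfb: fxfb → fxbx → fxbf, then the target.

fxbb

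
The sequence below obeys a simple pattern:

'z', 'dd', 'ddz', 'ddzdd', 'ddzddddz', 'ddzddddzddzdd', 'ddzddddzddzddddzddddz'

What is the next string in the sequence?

From term 3 onward, concatenate the last term with the second-to-last: dd·z = ddz, ddz·dd = ddzdd, …
So term 8 is ddzddddzddzddddzddddz·ddzddddzddzdd.

ddzddddzddzddddzddddzddzddddzddzdd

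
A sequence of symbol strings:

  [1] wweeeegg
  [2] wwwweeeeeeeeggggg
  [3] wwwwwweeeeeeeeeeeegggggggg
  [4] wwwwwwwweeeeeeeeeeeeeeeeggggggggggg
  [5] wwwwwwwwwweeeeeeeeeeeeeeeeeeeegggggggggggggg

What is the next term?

Reading off run lengths: w runs 2, 4, 6, 8, 10; e runs 4, 8, 12, 16, 20; g runs 2, 5, 8, 11, 14 — each is linear in n (n = 1, 2, …).
For the next term, n = 6, so the run lengths are 12, 24, 17.

wwwwwwwwwwwweeeeeeeeeeeeeeeeeeeeeeeeggggggggggggggggg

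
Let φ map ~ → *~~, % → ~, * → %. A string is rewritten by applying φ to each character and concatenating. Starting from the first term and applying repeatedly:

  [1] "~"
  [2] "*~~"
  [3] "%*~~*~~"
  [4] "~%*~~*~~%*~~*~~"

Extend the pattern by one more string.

φ(~%*~~*~~%*~~*~~) expands symbol-by-symbol to *~~ ~ % *~~ *~~ % *~~ *~~ ~ % *~~ *~~ % *~~ *~~; joining the 15 pieces gives the next term.

*~~~%*~~*~~%*~~*~~~%*~~*~~%*~~*~~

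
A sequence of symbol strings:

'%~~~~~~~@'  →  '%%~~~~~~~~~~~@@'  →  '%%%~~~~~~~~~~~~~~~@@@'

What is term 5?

Reading off run lengths: % runs 1, 2, 3; ~ runs 7, 11, 15; @ runs 1, 2, 3 — each is linear in n, where the shown terms are n = 2, 3, 4.
Setting n = 6 gives 5, 23, 5 characters in each block.

%%%%%~~~~~~~~~~~~~~~~~~~~~~~@@@@@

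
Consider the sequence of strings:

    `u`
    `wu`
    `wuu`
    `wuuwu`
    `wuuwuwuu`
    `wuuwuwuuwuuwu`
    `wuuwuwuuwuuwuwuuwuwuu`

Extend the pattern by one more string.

Each term (from the third on) is the previous term followed by the one before it: term 3 = wu·u = wuu.
The next term joins wuuwuwuuwuuwuwuuwuwuu and wuuwuwuuwuuwu.

wuuwuwuuwuuwuwuuwuwuuwuuwuwuuwuuwu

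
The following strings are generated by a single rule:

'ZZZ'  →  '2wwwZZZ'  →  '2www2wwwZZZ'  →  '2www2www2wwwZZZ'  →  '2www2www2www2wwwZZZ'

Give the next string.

2www2www2www2www2wwwZZZ

Each term is the previous one with 2www prepended.
One more step from 2www2www2www2wwwZZZ gives the answer.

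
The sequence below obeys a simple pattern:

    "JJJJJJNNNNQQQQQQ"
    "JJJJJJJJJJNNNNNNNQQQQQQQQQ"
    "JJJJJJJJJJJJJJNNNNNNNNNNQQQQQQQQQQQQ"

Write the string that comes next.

Reading off run lengths: J runs 6, 10, 14; N runs 4, 7, 10; Q runs 6, 9, 12 — each is linear in n (n = 1, 2, …).
For the next term, n = 4, so the run lengths are 18, 13, 15.

JJJJJJJJJJJJJJJJJJNNNNNNNNNNNNNQQQQQQQQQQQQQQQ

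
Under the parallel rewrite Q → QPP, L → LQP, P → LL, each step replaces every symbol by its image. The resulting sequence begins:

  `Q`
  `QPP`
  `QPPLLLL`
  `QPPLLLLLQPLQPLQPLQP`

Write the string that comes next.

Applying the rule to each of the 19 symbols of QPPLLLLLQPLQPLQPLQP gives the pieces QPP LL LL LQP LQP LQP LQP LQP QPP LL LQP QPP LL LQP QPP LL LQP QPP LL, which concatenate to the answer.

QPPLLLLLQPLQPLQPLQPLQPQPPLLLQPQPPLLLQPQPPLLLQPQPPLL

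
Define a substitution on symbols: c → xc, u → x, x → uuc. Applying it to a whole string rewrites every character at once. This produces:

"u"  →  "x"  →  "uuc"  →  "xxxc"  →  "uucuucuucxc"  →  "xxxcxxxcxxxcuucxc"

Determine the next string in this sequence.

Rewriting the 17 symbols of xxxcxxxcxxxcuucxc one by one yields uuc uuc uuc xc uuc uuc uuc xc uuc uuc uuc xc x x xc uuc xc; concatenated:

uucuucuucxcuucuucuucxcuucuucuucxcxxxcuucxc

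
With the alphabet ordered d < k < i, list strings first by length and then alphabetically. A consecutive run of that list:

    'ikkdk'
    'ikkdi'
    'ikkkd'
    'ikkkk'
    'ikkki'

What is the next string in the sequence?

The successor of ikkki increments the rightmost position that isn't already i and resets every position after it to d.

ikkid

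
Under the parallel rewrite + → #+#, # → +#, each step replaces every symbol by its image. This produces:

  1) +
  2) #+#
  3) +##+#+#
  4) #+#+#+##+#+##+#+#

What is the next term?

Replace each of the 17 characters of #+#+#+##+#+##+#+# in place — +# #+# +# #+# +# #+# +# +# #+# +# #+# +# +# #+# +# #+# +# — and concatenate.

+##+#+##+#+##+#+#+##+#+##+#+#+##+#+##+#+#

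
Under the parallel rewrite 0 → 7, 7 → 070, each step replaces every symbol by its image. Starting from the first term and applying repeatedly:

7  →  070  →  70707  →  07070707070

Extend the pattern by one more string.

Expanding 07070707070: 0→7, 7→070, 0→7, 7→070, 0→7, 7→070, 0→7, 7→070, 0→7, 7→070, 0→7. Concatenated: 7 070 7 070 7 070 7 070 7 070 7.

707070707070707070707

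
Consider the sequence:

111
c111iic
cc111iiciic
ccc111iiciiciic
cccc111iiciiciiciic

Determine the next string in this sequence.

s(k+1) = c·s(k)·iic, so each term gains c as a prefix and iic as a suffix.
So the next term is c·cccc111iiciiciiciic·iic.

ccccc111iiciiciiciiciic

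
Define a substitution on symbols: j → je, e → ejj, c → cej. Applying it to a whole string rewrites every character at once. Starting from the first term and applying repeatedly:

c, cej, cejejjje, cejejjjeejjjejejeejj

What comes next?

Rewriting the 20 symbols of cejejjjeejjjejejeejj one by one yields cej ejj je ejj je je je ejj ejj je je je ejj je ejj je ejj ejj je je; concatenated:

cejejjjeejjjejejeejjejjjejejeejjjeejjjeejjejjjeje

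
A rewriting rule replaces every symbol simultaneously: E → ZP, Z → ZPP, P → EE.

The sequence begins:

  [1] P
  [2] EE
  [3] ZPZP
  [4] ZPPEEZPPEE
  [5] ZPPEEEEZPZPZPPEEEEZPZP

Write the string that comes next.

ZPPEEEEZPZPZPZPZPPEEZPPEEZPPEEEEZPZPZPZPZPPEEZPPEE

φ(ZPPEEEEZPZPZPPEEEEZPZP) expands symbol-by-symbol to ZPP EE EE ZP ZP ZP ZP ZPP EE ZPP EE ZPP EE EE ZP ZP ZP ZP ZPP EE ZPP EE; joining the 22 pieces gives the next term.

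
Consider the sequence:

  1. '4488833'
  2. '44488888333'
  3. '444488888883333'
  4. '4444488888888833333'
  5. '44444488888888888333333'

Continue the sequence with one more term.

The n-th term is n 4's then 2n-1 8's then n 3's, where the shown terms are n = 2, 3, 4, 5, 6.
At n = 7 the blocks have lengths 7, 13, 7.

444444488888888888883333333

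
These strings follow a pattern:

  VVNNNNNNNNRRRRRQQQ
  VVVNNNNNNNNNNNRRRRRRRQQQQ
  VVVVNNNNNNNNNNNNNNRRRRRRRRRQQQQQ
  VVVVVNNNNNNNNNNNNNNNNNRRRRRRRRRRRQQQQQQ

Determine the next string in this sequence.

VVVVVVNNNNNNNNNNNNNNNNNNNNRRRRRRRRRRRRRQQQQQQQ

The n-th term is n V's then 3n+2 N's then 2n+1 R's then n+1 Q's, where the shown terms are n = 2, 3, 4, 5.
For the next term, n = 6, so the run lengths are 6, 20, 13, 7.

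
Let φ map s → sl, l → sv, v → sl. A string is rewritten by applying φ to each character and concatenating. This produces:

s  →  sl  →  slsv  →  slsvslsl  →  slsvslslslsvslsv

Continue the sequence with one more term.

slsvslslslsvslsvslsvslslslsvslsl

φ(slsvslslslsvslsv) expands symbol-by-symbol to sl sv sl sl sl sv sl sv sl sv sl sl sl sv sl sl; joining the 16 pieces gives the next term.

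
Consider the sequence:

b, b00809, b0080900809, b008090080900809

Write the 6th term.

Every step adds 00809 to the end: s(k+1) = s(k)·00809.
From b008090080900809, 2 further steps: b008090080900809 → b00809008090080900809 → (answer).

b0080900809008090080900809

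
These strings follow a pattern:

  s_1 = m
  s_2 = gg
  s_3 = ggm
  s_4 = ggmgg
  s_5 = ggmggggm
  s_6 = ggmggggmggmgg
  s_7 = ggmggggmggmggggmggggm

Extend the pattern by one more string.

ggmggggmggmggggmggggmggmggggmggmgg

From term 3 onward, concatenate the last term with the second-to-last: gg·m = ggm, ggm·gg = ggmgg, …
The next term joins ggmggggmggmggggmggggm and ggmggggmggmgg.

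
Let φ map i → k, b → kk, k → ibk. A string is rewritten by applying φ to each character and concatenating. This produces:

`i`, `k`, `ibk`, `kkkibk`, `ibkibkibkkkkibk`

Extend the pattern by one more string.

kkkibkkkkibkkkkibkibkibkibkkkkibk

φ(ibkibkibkkkkibk) expands symbol-by-symbol to k kk ibk k kk ibk k kk ibk ibk ibk ibk k kk ibk; joining the 15 pieces gives the next term.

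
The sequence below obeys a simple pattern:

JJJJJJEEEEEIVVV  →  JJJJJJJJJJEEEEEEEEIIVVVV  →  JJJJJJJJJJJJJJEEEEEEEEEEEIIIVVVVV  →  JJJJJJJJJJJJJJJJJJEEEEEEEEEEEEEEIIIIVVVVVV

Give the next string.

JJJJJJJJJJJJJJJJJJJJJJEEEEEEEEEEEEEEEEEIIIIIVVVVVVV

Each string has the form J^{4n-2} E^{3n-1} I^{n-1} V^{n+1}, where the shown terms are n = 2, 3, 4, 5.
Setting n = 6 gives 22, 17, 5, 7 characters in each block.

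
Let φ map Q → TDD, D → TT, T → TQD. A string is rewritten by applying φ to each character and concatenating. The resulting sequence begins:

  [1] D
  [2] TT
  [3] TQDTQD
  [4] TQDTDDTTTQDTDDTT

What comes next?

Applying the rule to each of the 16 symbols of TQDTDDTTTQDTDDTT gives the pieces TQD TDD TT TQD TT TT TQD TQD TQD TDD TT TQD TT TT TQD TQD, which concatenate to the answer.

TQDTDDTTTQDTTTTTQDTQDTQDTDDTTTQDTTTTTQDTQD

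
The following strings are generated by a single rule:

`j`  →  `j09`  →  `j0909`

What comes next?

The strings grow by a fixed suffix 09 each time.
One more step from j0909 gives the answer.

j090909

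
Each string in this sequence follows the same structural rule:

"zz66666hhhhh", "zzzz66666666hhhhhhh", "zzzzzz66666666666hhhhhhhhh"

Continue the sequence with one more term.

The n-th term is 2n-2 z's then 3n-1 6's then 2n+1 h's, where the shown terms are n = 2, 3, 4.
At n = 5 the blocks have lengths 8, 14, 11.

zzzzzzzz66666666666666hhhhhhhhhhh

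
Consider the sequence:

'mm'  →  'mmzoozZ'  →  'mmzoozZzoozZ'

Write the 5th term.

Every step adds zoozZ to the end: s(k+1) = s(k)·zoozZ.
From mmzoozZzoozZ, 2 further steps: mmzoozZzoozZ → mmzoozZzoozZzoozZ → (answer).

mmzoozZzoozZzoozZzoozZ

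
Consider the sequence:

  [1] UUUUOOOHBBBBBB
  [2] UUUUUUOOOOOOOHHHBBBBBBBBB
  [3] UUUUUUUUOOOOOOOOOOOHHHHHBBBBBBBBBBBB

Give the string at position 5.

Term n consists of 2n+2 U's, followed by 4n-1 O's, followed by 2n-1 H's, followed by 3n+3 B's (n = 1, 2, …).
For term 5, n = 5, so the run lengths are 12, 19, 9, 18.

UUUUUUUUUUUUOOOOOOOOOOOOOOOOOOOHHHHHHHHHBBBBBBBBBBBBBBBBBB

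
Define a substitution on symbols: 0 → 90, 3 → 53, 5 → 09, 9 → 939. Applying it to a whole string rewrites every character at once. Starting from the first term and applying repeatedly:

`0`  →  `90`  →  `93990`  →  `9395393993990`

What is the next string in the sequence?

Rewriting the 13 symbols of 9395393993990 one by one yields 939 53 939 09 53 939 53 939 939 53 939 939 90; concatenated:

939539390953939539399395393993990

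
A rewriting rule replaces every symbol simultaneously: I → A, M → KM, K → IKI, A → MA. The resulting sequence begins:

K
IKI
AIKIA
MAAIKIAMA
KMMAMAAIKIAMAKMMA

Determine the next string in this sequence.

φ(KMMAMAAIKIAMAKMMA) expands symbol-by-symbol to IKI KM KM MA KM MA MA A IKI A MA KM MA IKI KM KM MA; joining the 17 pieces gives the next term.

IKIKMKMMAKMMAMAAIKIAMAKMMAIKIKMKMMA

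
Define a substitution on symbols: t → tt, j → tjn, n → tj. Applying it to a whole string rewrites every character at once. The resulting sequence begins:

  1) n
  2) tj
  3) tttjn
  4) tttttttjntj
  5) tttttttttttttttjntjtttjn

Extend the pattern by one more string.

Applying the rule to each of the 24 symbols of tttttttttttttttjntjtttjn gives the pieces tt tt tt tt tt tt tt tt tt tt tt tt tt tt tt tjn tj tt tjn tt tt tt tjn tj, which concatenate to the answer.

tttttttttttttttttttttttttttttttjntjtttjntttttttjntj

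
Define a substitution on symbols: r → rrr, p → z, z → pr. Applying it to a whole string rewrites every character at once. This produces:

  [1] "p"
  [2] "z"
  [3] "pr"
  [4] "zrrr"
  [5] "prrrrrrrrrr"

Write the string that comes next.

Rewriting each symbol of prrrrrrrrrr: p→z, r→rrr, r→rrr, r→rrr, r→rrr, r→rrr, r→rrr, r→rrr, r→rrr, r→rrr, r→rrr, which concatenates to z rrr rrr rrr rrr rrr rrr rrr rrr rrr rrr.

zrrrrrrrrrrrrrrrrrrrrrrrrrrrrrr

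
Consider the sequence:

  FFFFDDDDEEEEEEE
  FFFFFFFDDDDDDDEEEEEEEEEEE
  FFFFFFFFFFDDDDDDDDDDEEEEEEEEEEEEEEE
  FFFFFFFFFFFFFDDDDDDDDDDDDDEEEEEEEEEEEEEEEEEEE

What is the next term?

Each string has the form F^{3n-2} D^{3n-2} E^{4n-1}, where the shown terms are n = 2, 3, 4, 5.
At n = 6 the blocks have lengths 16, 16, 23.

FFFFFFFFFFFFFFFFDDDDDDDDDDDDDDDDEEEEEEEEEEEEEEEEEEEEEEE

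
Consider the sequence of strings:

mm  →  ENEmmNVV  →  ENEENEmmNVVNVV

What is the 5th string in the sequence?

ENEENEENEENEmmNVVNVVNVVNVV

Each term wraps the previous one in ENE on the left and NVV on the right.
From ENEENEmmNVVNVV, 2 further steps: ENEENEmmNVVNVV → ENEENEENEmmNVVNVVNVV → (answer).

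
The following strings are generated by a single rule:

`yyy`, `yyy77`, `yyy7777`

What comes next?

Each term is the previous one with 77 appended.
One more step from yyy7777 gives the answer.

yyy777777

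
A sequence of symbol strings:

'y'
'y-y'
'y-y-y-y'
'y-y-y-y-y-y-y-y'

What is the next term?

Each string is two copies of the previous one joined by '-'.
Doubling y-y-y-y-y-y-y-y with '-' between the halves:

y-y-y-y-y-y-y-y-y-y-y-y-y-y-y-y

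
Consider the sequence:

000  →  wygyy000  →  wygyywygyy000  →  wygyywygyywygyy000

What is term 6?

wygyywygyywygyywygyywygyy000

The strings grow by a fixed prefix wygyy each time.
From wygyywygyywygyy000, 2 further steps: wygyywygyywygyy000 → wygyywygyywygyywygyy000 → (answer).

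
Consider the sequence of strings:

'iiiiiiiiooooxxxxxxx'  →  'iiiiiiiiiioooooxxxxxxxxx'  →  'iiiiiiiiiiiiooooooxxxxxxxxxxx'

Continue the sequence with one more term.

Each string has the form i^{2n+2} o^{n+1} x^{2n+1}, where the shown terms are n = 3, 4, 5.
Setting n = 6 gives 14, 7, 13 characters in each block.

iiiiiiiiiiiiiioooooooxxxxxxxxxxxxx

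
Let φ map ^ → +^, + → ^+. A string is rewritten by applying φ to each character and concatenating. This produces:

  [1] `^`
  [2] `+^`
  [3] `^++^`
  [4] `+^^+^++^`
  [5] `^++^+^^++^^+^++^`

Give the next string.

Applying the rule to each of the 16 symbols of ^++^+^^++^^+^++^ gives the pieces +^ ^+ ^+ +^ ^+ +^ +^ ^+ ^+ +^ +^ ^+ +^ ^+ ^+ +^, which concatenate to the answer.

+^^+^++^^++^+^^+^++^+^^++^^+^++^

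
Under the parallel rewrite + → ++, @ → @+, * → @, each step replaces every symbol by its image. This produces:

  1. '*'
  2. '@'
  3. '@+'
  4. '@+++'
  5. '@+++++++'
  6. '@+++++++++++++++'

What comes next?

Replace each of the 16 characters of @+++++++++++++++ in place — @+ ++ ++ ++ ++ ++ ++ ++ ++ ++ ++ ++ ++ ++ ++ ++ — and concatenate.

@+++++++++++++++++++++++++++++++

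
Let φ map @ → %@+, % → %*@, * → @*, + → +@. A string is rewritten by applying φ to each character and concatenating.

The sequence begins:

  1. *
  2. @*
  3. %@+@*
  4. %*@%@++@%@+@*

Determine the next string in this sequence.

Rewriting the 13 symbols of %*@%@++@%@+@* one by one yields %*@ @* %@+ %*@ %@+ +@ +@ %@+ %*@ %@+ +@ %@+ @*; concatenated:

%*@@*%@+%*@%@++@+@%@+%*@%@++@%@+@*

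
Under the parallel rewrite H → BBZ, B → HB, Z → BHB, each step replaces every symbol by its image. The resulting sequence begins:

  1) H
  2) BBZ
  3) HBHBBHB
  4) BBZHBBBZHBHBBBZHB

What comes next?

Rewriting the 17 symbols of BBZHBBBZHBHBBBZHB one by one yields HB HB BHB BBZ HB HB HB BHB BBZ HB BBZ HB HB HB BHB BBZ HB; concatenated:

HBHBBHBBBZHBHBHBBHBBBZHBBBZHBHBHBBHBBBZHB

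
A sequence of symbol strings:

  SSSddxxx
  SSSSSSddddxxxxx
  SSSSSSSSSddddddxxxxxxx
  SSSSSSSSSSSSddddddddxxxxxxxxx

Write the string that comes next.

Term n consists of 3n S's, followed by 2n d's, followed by 2n+1 x's (n = 1, 2, …).
At n = 5 the blocks have lengths 15, 10, 11.

SSSSSSSSSSSSSSSddddddddddxxxxxxxxxxx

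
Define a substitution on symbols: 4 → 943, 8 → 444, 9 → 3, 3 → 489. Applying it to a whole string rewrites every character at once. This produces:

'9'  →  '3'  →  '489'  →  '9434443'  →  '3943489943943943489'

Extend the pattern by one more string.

489394348994344433943489394348939434899434443

Replace each of the 19 characters of 3943489943943943489 in place — 489 3 943 489 943 444 3 3 943 489 3 943 489 3 943 489 943 444 3 — and concatenate.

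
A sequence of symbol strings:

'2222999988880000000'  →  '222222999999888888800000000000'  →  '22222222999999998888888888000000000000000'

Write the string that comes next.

2222222222999999999988888888888880000000000000000000

Term n consists of 2n 2's, followed by 2n 9's, followed by 3n-2 8's, followed by 4n-1 0's, where the shown terms are n = 2, 3, 4.
For the next term, n = 5, so the run lengths are 10, 10, 13, 19.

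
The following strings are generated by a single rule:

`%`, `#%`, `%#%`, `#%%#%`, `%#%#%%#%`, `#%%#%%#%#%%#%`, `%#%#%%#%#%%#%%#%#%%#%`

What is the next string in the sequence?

#%%#%%#%#%%#%%#%#%%#%#%%#%%#%#%%#%

Each term (from the third on) is the two preceding terms concatenated in order: term 3 = %·#% = %#%.
So term 8 is #%%#%%#%#%%#%·%#%#%%#%#%%#%%#%#%%#%.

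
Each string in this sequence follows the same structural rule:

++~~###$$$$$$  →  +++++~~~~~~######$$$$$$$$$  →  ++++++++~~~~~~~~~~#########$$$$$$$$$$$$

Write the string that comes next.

+++++++++++~~~~~~~~~~~~~~############$$$$$$$$$$$$$$$

The n-th term is 3n-1 +'s then 4n-2 ~'s then 3n #'s then 3n+3 $'s (n = 1, 2, …).
At n = 4 the blocks have lengths 11, 14, 12, 15.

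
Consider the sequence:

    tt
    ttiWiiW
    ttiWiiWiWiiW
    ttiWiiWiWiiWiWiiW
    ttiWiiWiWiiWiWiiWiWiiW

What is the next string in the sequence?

Every step adds iWiiW to the end: s(k+1) = s(k)·iWiiW.
Applying this once more to ttiWiiWiWiiWiWiiWiWiiW:

ttiWiiWiWiiWiWiiWiWiiWiWiiW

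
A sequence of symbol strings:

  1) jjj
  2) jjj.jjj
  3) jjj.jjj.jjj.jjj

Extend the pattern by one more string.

Each string is two copies of the previous one joined by '.'.
One more doubling of jjj.jjj.jjj.jjj gives the answer.

jjj.jjj.jjj.jjj.jjj.jjj.jjj.jjj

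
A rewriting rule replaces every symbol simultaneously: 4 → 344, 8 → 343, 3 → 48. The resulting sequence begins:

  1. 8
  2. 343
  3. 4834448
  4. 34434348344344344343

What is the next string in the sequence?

4834434448344483443434834434448344344483443444834448

φ(34434348344344344343) expands symbol-by-symbol to 48 344 344 48 344 48 344 343 48 344 344 48 344 344 48 344 344 48 344 48; joining the 20 pieces gives the next term.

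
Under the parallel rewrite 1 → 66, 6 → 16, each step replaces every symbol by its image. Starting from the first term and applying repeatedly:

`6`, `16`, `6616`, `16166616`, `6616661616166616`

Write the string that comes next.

16166616161666166616661616166616

Applying the rule to each of the 16 symbols of 6616661616166616 gives the pieces 16 16 66 16 16 16 66 16 66 16 66 16 16 16 66 16, which concatenate to the answer.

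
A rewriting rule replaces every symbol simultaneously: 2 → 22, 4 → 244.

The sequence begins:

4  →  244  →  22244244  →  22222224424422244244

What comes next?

Replace each of the 20 characters of 22222224424422244244 in place — 22 22 22 22 22 22 22 244 244 22 244 244 22 22 22 244 244 22 244 244 — and concatenate.

222222222222222442442224424422222224424422244244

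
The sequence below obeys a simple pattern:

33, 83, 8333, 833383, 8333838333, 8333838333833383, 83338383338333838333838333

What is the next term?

833383833383338383338383338333838333833383

This is a Fibonacci-style word recurrence s(k) = s(k−1)·s(k−2): e.g. 83·33 = 8333.
The next term joins 83338383338333838333838333 and 8333838333833383.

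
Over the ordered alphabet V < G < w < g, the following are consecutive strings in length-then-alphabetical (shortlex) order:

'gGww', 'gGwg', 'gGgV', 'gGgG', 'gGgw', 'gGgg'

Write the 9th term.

gwVw

Continuing the enumeration 3 steps past gGgg: gGgg → gwVV → gwVG → (answer).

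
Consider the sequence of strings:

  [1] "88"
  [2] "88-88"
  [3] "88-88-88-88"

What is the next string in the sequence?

Every step duplicates the string with '-' between the halves.
Doubling 88-88-88-88 with '-' between the halves:

88-88-88-88-88-88-88-88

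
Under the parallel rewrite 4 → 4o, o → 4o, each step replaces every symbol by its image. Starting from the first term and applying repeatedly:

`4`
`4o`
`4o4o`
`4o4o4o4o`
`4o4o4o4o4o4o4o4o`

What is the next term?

Rewriting the 16 symbols of 4o4o4o4o4o4o4o4o one by one yields 4o 4o 4o 4o 4o 4o 4o 4o 4o 4o 4o 4o 4o 4o 4o 4o; concatenated:

4o4o4o4o4o4o4o4o4o4o4o4o4o4o4o4o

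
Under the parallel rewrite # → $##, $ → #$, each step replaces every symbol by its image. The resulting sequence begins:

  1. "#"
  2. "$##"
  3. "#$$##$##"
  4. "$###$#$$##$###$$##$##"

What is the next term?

#$$##$##$###$$###$#$$##$###$$##$##$###$#$$##$###$$##$##

Applying the rule to each of the 21 symbols of $###$#$$##$###$$##$## gives the pieces #$ $## $## $## #$ $## #$ #$ $## $## #$ $## $## $## #$ #$ $## $## #$ $## $##, which concatenate to the answer.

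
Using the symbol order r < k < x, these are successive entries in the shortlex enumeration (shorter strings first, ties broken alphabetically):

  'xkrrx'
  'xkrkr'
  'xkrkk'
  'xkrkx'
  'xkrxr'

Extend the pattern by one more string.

Treat xkrxr as a base-3 numeral over the given alphabet and add one, carrying through any trailing x's.

xkrxk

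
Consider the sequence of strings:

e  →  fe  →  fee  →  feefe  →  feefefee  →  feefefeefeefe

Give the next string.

This is a Fibonacci-style word recurrence s(k) = s(k−1)·s(k−2): e.g. fe·e = fee.
So term 7 is feefefeefeefe·feefefee.

feefefeefeefefeefefee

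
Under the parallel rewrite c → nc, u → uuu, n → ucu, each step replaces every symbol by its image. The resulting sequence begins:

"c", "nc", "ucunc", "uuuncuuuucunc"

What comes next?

Applying the rule to each of the 13 symbols of uuuncuuuucunc gives the pieces uuu uuu uuu ucu nc uuu uuu uuu uuu nc uuu ucu nc, which concatenate to the answer.

uuuuuuuuuucuncuuuuuuuuuuuuncuuuucunc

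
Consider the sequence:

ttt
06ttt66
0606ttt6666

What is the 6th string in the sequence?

0606060606ttt6666666666

Every step adds 06 to the front and 66 to the end of the previous string.
From 0606ttt6666, 3 further steps: 0606ttt6666 → 060606ttt666666 → 06060606ttt66666666 → (answer).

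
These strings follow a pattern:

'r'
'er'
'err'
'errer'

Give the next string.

errererr

This is a Fibonacci-style word recurrence s(k) = s(k−1)·s(k−2): e.g. er·r = err.
Continuing: errer · err gives term 5.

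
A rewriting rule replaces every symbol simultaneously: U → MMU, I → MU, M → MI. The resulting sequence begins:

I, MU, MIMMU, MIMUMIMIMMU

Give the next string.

MIMUMIMMUMIMUMIMUMIMIMMU

Expanding MIMUMIMIMMU: M→MI, I→MU, M→MI, U→MMU, M→MI, I→MU, M→MI, I→MU, M→MI, M→MI, U→MMU. Concatenated: MI MU MI MMU MI MU MI MU MI MI MMU.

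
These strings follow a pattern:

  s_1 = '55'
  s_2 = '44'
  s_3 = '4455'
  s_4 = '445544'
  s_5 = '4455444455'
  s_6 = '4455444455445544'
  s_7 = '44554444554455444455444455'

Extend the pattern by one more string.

445544445544554444554444554455444455445544

Each term (from the third on) is the previous term followed by the one before it: term 3 = 44·55 = 4455.
So term 8 is 44554444554455444455444455·4455444455445544.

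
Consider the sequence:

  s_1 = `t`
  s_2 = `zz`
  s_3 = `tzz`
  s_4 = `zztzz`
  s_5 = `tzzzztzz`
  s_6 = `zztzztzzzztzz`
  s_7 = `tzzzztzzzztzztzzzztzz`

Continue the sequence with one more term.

From term 3 onward, concatenate the second-to-last term with the last: t·zz = tzz, zz·tzz = zztzz, …
Continuing: zztzztzzzztzz · tzzzztzzzztzztzzzztzz gives term 8.

zztzztzzzztzztzzzztzzzztzztzzzztzz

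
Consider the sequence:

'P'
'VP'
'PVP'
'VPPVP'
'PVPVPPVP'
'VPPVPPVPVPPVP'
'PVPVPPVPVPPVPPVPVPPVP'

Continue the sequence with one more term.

VPPVPPVPVPPVPPVPVPPVPVPPVPPVPVPPVP

Each term (from the third on) is the two preceding terms concatenated in order: term 3 = P·VP = PVP.
The next term joins VPPVPPVPVPPVP and PVPVPPVPVPPVPPVPVPPVP.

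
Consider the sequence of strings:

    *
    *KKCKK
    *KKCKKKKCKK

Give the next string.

Each term is the previous one with KKCKK appended.
Applying this once more to *KKCKKKKCKK:

*KKCKKKKCKKKKCKK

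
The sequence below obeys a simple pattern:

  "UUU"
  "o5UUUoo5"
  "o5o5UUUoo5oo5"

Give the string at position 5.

o5o5o5o5UUUoo5oo5oo5oo5

Each term wraps the previous one in o5 on the left and oo5 on the right.
From o5o5UUUoo5oo5, 2 further steps: o5o5UUUoo5oo5 → o5o5o5UUUoo5oo5oo5 → (answer).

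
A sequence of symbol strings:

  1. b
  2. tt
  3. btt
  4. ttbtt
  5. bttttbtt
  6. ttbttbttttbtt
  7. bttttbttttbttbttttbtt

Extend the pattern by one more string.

ttbttbttttbttbttttbttttbttbttttbtt

From term 3 onward, concatenate the second-to-last term with the last: b·tt = btt, tt·btt = ttbtt, …
Continuing: ttbttbttttbtt · bttttbttttbttbttttbtt gives term 8.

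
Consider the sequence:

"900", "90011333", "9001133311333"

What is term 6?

9001133311333113331133311333

Each term is the previous one with 11333 appended.
From 9001133311333, 3 further steps: 9001133311333 → 900113331133311333 → 90011333113331133311333 → (answer).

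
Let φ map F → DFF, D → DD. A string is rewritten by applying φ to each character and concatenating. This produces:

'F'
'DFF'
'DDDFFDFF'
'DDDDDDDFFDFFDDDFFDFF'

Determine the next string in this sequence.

DDDDDDDDDDDDDDDFFDFFDDDFFDFFDDDDDDDFFDFFDDDFFDFF

Replace each of the 20 characters of DDDDDDDFFDFFDDDFFDFF in place — DD DD DD DD DD DD DD DFF DFF DD DFF DFF DD DD DD DFF DFF DD DFF DFF — and concatenate.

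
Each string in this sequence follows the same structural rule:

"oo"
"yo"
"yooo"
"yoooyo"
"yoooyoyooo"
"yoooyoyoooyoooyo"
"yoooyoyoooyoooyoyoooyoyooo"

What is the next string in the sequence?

From term 3 onward, concatenate the last term with the second-to-last: yo·oo = yooo, yooo·yo = yoooyo, …
So term 8 is yoooyoyoooyoooyoyoooyoyooo·yoooyoyoooyoooyo.

yoooyoyoooyoooyoyoooyoyoooyoooyoyoooyoooyo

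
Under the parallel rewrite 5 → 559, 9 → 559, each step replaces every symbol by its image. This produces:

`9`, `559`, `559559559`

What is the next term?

Rewriting each symbol of 559559559: 5→559, 5→559, 9→559, 5→559, 5→559, 9→559, 5→559, 5→559, 9→559, which concatenates to 559 559 559 559 559 559 559 559 559.

559559559559559559559559559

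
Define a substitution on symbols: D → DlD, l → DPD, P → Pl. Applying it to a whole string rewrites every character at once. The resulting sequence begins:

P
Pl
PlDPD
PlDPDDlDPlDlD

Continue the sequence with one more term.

φ(PlDPDDlDPlDlD) expands symbol-by-symbol to Pl DPD DlD Pl DlD DlD DPD DlD Pl DPD DlD DPD DlD; joining the 13 pieces gives the next term.

PlDPDDlDPlDlDDlDDPDDlDPlDPDDlDDPDDlD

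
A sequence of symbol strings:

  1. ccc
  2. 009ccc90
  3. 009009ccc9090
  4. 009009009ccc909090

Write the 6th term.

009009009009009ccc9090909090

Each term wraps the previous one in 009 on the left and 90 on the right.
From 009009009ccc909090, 2 further steps: 009009009ccc909090 → 009009009009ccc90909090 → (answer).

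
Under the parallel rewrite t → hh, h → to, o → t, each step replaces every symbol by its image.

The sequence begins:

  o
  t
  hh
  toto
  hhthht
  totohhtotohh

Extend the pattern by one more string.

hhthhttotohhthhttoto

Rewriting each symbol of totohhtotohh: t→hh, o→t, t→hh, o→t, h→to, h→to, t→hh, o→t, t→hh, o→t, h→to, h→to, which concatenates to hh t hh t to to hh t hh t to to.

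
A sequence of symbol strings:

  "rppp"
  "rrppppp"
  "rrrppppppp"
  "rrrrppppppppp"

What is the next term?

rrrrrppppppppppp

Reading off run lengths: r runs 1, 2, 3, 4; p runs 3, 5, 7, 9 — each is linear in n, where the shown terms are n = 2, 3, 4, 5.
Setting n = 6 gives 5, 11 characters in each block.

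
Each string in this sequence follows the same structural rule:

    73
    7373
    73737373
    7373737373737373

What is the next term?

s(k+1) = s(k)·s(k) — each term doubles the last.
Doubling 7373737373737373:

73737373737373737373737373737373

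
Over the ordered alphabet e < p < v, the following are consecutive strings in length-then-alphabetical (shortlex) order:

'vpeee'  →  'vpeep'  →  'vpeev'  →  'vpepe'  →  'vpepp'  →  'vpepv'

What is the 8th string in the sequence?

Continuing the enumeration 2 steps past vpepv: vpepv → vpeve → (answer).

vpevp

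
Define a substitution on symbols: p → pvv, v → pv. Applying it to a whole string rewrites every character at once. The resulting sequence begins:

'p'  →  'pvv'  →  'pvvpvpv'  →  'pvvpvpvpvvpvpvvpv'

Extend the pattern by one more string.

pvvpvpvpvvpvpvvpvpvvpvpvpvvpvpvvpvpvpvvpv

Applying the rule to each of the 17 symbols of pvvpvpvpvvpvpvvpv gives the pieces pvv pv pv pvv pv pvv pv pvv pv pv pvv pv pvv pv pv pvv pv, which concatenate to the answer.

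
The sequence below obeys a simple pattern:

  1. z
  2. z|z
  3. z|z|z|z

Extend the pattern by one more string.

Every step duplicates the string with '|' between the halves.
Doubling z|z|z|z with '|' between the halves:

z|z|z|z|z|z|z|z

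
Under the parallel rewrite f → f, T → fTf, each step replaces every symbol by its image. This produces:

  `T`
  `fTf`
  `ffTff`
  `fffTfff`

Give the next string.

ffffTffff

Apply φ to fffTfff symbol by symbol: f→f, f→f, f→f, T→fTf, f→f, f→f, f→f; joined: f f f fTf f f f.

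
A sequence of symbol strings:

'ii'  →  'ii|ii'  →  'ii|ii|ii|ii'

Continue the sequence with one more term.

Each string is two copies of the previous one joined by '|'.
One more doubling of ii|ii|ii|ii gives the answer.

ii|ii|ii|ii|ii|ii|ii|ii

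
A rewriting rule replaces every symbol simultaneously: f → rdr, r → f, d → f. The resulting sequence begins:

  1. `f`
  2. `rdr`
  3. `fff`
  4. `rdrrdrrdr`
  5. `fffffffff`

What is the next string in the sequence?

rdrrdrrdrrdrrdrrdrrdrrdrrdr

Apply φ to fffffffff symbol by symbol: f→rdr, f→rdr, f→rdr, f→rdr, f→rdr, f→rdr, f→rdr, f→rdr, f→rdr; joined: rdr rdr rdr rdr rdr rdr rdr rdr rdr.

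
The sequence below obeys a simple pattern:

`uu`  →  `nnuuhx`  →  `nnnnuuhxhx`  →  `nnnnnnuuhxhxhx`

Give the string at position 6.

s(k+1) = nn·s(k)·hx, so each term gains nn as a prefix and hx as a suffix.
From nnnnnnuuhxhxhx, 2 further steps: nnnnnnuuhxhxhx → nnnnnnnnuuhxhxhxhx → (answer).

nnnnnnnnnnuuhxhxhxhxhx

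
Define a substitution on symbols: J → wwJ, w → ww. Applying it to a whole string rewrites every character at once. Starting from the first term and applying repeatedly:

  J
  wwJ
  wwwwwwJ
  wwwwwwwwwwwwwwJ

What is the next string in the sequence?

Applying the rule to each of the 15 symbols of wwwwwwwwwwwwwwJ gives the pieces ww ww ww ww ww ww ww ww ww ww ww ww ww ww wwJ, which concatenate to the answer.

wwwwwwwwwwwwwwwwwwwwwwwwwwwwwwJ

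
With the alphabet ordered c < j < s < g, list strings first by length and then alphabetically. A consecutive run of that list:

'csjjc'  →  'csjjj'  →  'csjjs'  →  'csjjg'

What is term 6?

Continuing the enumeration 2 steps past csjjg: csjjg → csjsc → (answer).

csjsj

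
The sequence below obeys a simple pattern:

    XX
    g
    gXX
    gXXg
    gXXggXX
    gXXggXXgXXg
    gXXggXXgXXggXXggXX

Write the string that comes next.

gXXggXXgXXggXXggXXgXXggXXgXXg

This is a Fibonacci-style word recurrence s(k) = s(k−1)·s(k−2): e.g. g·XX = gXX.
The next term joins gXXggXXgXXggXXggXX and gXXggXXgXXg.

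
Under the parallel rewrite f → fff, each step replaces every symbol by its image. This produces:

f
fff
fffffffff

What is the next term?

fffffffffffffffffffffffffff

Expanding fffffffff: f→fff, f→fff, f→fff, f→fff, f→fff, f→fff, f→fff, f→fff, f→fff. Concatenated: fff fff fff fff fff fff fff fff fff.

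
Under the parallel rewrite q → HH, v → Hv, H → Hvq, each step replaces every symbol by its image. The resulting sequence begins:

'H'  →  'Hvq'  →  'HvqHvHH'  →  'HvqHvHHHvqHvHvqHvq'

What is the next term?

HvqHvHHHvqHvHvqHvqHvqHvHHHvqHvHvqHvHHHvqHvHH

Applying the rule to each of the 18 symbols of HvqHvHHHvqHvHvqHvq gives the pieces Hvq Hv HH Hvq Hv Hvq Hvq Hvq Hv HH Hvq Hv Hvq Hv HH Hvq Hv HH, which concatenate to the answer.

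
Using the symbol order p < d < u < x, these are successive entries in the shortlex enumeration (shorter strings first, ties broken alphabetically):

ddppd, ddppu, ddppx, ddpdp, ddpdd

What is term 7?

ddpdx

Stepping forward 2 times from ddpdd: ddpdd → ddpdu, then the target.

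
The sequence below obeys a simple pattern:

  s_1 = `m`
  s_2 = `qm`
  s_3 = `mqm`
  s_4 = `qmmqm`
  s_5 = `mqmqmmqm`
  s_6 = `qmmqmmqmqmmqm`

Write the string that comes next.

mqmqmmqmqmmqmmqmqmmqm

From term 3 onward, concatenate the second-to-last term with the last: m·qm = mqm, qm·mqm = qmmqm, …
The next term joins mqmqmmqm and qmmqmmqmqmmqm.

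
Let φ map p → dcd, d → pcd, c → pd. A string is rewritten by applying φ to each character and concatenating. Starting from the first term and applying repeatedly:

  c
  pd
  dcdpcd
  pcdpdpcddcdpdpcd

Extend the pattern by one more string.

dcdpdpcddcdpcddcdpdpcdpcdpdpcddcdpcddcdpdpcd

Applying the rule to each of the 16 symbols of pcdpdpcddcdpdpcd gives the pieces dcd pd pcd dcd pcd dcd pd pcd pcd pd pcd dcd pcd dcd pd pcd, which concatenate to the answer.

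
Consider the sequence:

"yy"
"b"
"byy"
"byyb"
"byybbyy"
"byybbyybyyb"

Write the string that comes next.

Each term (from the third on) is the previous term followed by the one before it: term 3 = b·yy = byy.
Continuing: byybbyybyyb · byybbyy gives term 7.

byybbyybyybbyybbyy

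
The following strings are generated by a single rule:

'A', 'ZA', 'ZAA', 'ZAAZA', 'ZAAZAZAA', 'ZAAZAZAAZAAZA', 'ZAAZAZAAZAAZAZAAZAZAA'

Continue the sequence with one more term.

Each term (from the third on) is the previous term followed by the one before it: term 3 = ZA·A = ZAA.
The next term joins ZAAZAZAAZAAZAZAAZAZAA and ZAAZAZAAZAAZA.

ZAAZAZAAZAAZAZAAZAZAAZAAZAZAAZAAZA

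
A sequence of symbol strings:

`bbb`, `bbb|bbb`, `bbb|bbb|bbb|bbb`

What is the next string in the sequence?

Each string is two copies of the previous one joined by '|'.
So the next term is two copies of bbb|bbb|bbb|bbb with '|' between the halves.

bbb|bbb|bbb|bbb|bbb|bbb|bbb|bbb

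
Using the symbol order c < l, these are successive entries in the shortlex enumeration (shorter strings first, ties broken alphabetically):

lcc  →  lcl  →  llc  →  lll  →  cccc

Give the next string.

The successor of cccc increments the rightmost position that isn't already l and resets every position after it to c.

cccl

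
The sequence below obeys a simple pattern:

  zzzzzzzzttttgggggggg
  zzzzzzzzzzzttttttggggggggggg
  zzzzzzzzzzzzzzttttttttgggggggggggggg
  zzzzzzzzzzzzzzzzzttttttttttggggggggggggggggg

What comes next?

The n-th term is 3n+2 z's then 2n t's then 3n+2 g's, where the shown terms are n = 2, 3, 4, 5.
Setting n = 6 gives 20, 12, 20 characters in each block.

zzzzzzzzzzzzzzzzzzzzttttttttttttgggggggggggggggggggg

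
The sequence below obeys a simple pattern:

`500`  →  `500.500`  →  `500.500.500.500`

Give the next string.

Each string is two copies of the previous one joined by '.'.
Doubling 500.500.500.500 with '.' between the halves:

500.500.500.500.500.500.500.500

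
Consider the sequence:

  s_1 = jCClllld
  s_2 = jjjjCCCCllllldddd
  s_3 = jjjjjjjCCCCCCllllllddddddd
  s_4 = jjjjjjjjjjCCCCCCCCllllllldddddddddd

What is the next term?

Each string has the form j^{3n-2} C^{2n} l^{n+3} d^{3n-2} (n = 1, 2, …).
At n = 5 the blocks have lengths 13, 10, 8, 13.

jjjjjjjjjjjjjCCCCCCCCCCllllllllddddddddddddd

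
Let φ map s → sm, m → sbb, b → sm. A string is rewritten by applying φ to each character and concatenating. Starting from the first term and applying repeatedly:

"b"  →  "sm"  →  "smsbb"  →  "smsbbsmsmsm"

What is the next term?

smsbbsmsmsmsmsbbsmsbbsmsbb

Apply φ to smsbbsmsmsm symbol by symbol: s→sm, m→sbb, s→sm, b→sm, b→sm, s→sm, m→sbb, s→sm, m→sbb, s→sm, m→sbb; joined: sm sbb sm sm sm sm sbb sm sbb sm sbb.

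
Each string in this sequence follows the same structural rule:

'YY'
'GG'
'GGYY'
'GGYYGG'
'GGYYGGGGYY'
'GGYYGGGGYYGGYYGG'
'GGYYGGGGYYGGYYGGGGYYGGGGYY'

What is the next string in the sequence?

GGYYGGGGYYGGYYGGGGYYGGGGYYGGYYGGGGYYGGYYGG

This is a Fibonacci-style word recurrence s(k) = s(k−1)·s(k−2): e.g. GG·YY = GGYY.
Continuing: GGYYGGGGYYGGYYGGGGYYGGGGYY · GGYYGGGGYYGGYYGG gives term 8.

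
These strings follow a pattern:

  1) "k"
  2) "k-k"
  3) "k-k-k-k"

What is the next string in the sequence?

s(k+1) = s(k)·-·s(k) — each term doubles the last with '-' between the halves.
So the next term is two copies of k-k-k-k with '-' between the halves.

k-k-k-k-k-k-k-k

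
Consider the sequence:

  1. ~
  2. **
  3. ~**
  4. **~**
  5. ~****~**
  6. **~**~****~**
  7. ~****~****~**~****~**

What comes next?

From term 3 onward, concatenate the second-to-last term with the last: ~·** = ~**, **·~** = **~**, …
The next term joins **~**~****~** and ~****~****~**~****~**.

**~**~****~**~****~****~**~****~**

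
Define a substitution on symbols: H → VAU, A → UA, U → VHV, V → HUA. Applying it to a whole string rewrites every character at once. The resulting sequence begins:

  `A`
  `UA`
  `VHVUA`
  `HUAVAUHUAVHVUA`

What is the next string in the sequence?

φ(HUAVAUHUAVHVUA) expands symbol-by-symbol to VAU VHV UA HUA UA VHV VAU VHV UA HUA VAU HUA VHV UA; joining the 14 pieces gives the next term.

VAUVHVUAHUAUAVHVVAUVHVUAHUAVAUHUAVHVUA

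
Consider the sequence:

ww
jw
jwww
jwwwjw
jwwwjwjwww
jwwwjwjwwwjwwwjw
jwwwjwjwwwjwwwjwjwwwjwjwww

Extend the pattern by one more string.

jwwwjwjwwwjwwwjwjwwwjwjwwwjwwwjwjwwwjwwwjw

From term 3 onward, concatenate the last term with the second-to-last: jw·ww = jwww, jwww·jw = jwwwjw, …
So term 8 is jwwwjwjwwwjwwwjwjwwwjwjwww·jwwwjwjwwwjwwwjw.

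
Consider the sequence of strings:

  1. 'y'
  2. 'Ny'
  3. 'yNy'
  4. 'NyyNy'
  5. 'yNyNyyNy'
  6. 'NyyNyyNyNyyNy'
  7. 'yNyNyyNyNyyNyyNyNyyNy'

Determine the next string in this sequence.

NyyNyyNyNyyNyyNyNyyNyNyyNyyNyNyyNy

From term 3 onward, concatenate the second-to-last term with the last: y·Ny = yNy, Ny·yNy = NyyNy, …
The next term joins NyyNyyNyNyyNy and yNyNyyNyNyyNyyNyNyyNy.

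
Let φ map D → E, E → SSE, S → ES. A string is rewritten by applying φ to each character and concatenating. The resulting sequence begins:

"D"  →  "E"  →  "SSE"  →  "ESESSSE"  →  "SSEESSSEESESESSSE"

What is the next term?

ESESSSESSEESESESSSESSEESSSEESSSEESESESSSE

Replace each of the 17 characters of SSEESSSEESESESSSE in place — ES ES SSE SSE ES ES ES SSE SSE ES SSE ES SSE ES ES ES SSE — and concatenate.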